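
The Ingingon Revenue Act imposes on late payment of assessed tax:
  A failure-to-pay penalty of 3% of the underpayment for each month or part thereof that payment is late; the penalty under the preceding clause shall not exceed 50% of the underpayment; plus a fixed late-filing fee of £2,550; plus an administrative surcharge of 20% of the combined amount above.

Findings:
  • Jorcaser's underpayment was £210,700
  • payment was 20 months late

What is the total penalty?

Accrued rate: 3% × 20 = 60%, capped at 50% → 50%
Failure-to-pay penalty: 50% of £210,700 = £105,350
Penalty before surcharge: £105,350 + £2,550 = £107,900
Administrative surcharge: 20% of £107,900 = £21,580
Total penalty: £107,900 + £21,580 = £129,480

Penalty: £129,480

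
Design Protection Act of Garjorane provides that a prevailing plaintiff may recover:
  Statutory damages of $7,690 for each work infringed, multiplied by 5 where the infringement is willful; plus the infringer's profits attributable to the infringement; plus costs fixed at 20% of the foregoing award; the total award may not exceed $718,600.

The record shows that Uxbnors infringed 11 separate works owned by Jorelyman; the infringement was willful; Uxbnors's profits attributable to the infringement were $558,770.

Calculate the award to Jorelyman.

$718,600

Statutory damages: 11 × $7,690 = $84,590
Multiplied by 5: 5 × $84,590 = $422,950
Combined award: $422,950 + $558,770 = $981,720
Costs: 20% of $981,720 = $196,344
Award plus costs: $981,720 + $196,344 = $1,178,064
Cap at $718,600: $1,178,064 exceeds the cap → $718,600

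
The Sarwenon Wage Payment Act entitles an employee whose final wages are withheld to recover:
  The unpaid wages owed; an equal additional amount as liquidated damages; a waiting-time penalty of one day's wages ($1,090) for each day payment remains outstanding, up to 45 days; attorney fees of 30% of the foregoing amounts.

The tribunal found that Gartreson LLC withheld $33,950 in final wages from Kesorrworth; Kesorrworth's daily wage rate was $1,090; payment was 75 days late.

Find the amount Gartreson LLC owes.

Liquidated damages (equal amount): $33,950
Penalty days: min(75, 45) = 45
Waiting-time penalty: 45 × $1,090 = $49,050
Subtotal: $33,950 + $33,950 + $49,050 = $116,950
Attorney fees: 30% of $116,950 = $35,085
Total award: $116,950 + $35,085 = $152,035

$152,035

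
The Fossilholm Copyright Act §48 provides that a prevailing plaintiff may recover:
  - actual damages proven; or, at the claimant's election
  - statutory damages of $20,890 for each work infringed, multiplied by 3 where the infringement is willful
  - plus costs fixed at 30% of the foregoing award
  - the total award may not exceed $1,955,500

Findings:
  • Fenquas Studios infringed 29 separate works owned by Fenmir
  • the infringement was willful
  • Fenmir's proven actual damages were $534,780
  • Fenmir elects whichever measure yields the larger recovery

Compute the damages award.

$1,955,500

Statutory damages: 29 × $20,890 = $605,810
Trebled: 3 × $605,810 = $1,817,430
Greater of actual damages ($534,780) or enhanced statutory damages ($1,817,430): $1,817,430
Costs: 30% of $1,817,430 = $545,229
Award plus costs: $1,817,430 + $545,229 = $2,362,659
Cap at $1,955,500: $2,362,659 exceeds the cap → $1,955,500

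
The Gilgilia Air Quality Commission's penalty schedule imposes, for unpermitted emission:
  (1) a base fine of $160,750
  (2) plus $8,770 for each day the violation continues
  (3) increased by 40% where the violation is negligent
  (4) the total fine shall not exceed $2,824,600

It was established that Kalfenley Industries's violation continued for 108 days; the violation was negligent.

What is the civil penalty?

Per-day component: 108 × $8,770 = $947,160
Base plus per-day: $160,750 + $947,160 = $1,107,910
Enhancement: 40% of $1,107,910 = $443,164
Enhanced fine: $1,107,910 + $443,164 = $1,551,074
Cap at $2,824,600: $1,551,074 is within the cap, no reduction.

Civil penalty: $1,551,074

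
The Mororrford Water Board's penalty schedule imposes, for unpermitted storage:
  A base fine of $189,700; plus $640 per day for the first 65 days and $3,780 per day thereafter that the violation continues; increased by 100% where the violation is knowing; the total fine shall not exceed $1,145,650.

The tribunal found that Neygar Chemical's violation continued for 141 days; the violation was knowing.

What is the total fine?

First 65 days: 65 × $640 = $41,600
Remaining days: (141 − 65) × $3,780 = $287,280
Per-day component: $41,600 + $287,280 = $328,880
Base plus per-day: $189,700 + $328,880 = $518,580
Enhancement: 100% of $518,580 = $518,580
Enhanced fine: $518,580 + $518,580 = $1,037,160
Cap at $1,145,650: $1,037,160 is within the cap, no reduction.

$1,037,160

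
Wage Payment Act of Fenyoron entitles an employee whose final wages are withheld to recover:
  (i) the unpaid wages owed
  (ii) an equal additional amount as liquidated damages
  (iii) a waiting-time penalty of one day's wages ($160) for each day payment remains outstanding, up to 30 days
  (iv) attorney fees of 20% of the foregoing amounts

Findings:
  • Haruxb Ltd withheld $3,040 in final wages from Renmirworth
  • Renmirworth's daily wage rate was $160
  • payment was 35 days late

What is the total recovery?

Liquidated damages (equal amount): $3,040
Penalty days: min(35, 30) = 30
Waiting-time penalty: 30 × $160 = $4,800
Subtotal: $3,040 + $3,040 + $4,800 = $10,880
Attorney fees: 20% of $10,880 = $2,176
Total award: $10,880 + $2,176 = $13,056

$13,056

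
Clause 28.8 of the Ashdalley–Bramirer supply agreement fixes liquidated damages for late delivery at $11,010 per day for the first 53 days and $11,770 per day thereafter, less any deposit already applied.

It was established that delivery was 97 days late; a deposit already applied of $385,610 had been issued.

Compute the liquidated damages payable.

$715,800

First 53 days: 53 × $11,010 = $583,530
Remaining days: (97 − 53) × $11,770 = $517,880
Accrued per-day damages: $583,530 + $517,880 = $1,101,410
Less deposit already applied: $1,101,410 − $385,610 = $715,800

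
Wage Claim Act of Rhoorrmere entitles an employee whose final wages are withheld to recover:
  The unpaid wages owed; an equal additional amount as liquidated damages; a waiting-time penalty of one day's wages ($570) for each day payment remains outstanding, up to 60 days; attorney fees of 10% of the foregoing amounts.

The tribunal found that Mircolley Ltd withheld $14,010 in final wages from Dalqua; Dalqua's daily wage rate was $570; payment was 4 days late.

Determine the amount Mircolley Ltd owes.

Liquidated damages (equal amount): $14,010
Penalty days: min(4, 60) = 4
Waiting-time penalty: 4 × $570 = $2,280
Subtotal: $14,010 + $14,010 + $2,280 = $30,300
Attorney fees: 10% of $30,300 = $3,030
Total award: $30,300 + $3,030 = $33,330

$33,330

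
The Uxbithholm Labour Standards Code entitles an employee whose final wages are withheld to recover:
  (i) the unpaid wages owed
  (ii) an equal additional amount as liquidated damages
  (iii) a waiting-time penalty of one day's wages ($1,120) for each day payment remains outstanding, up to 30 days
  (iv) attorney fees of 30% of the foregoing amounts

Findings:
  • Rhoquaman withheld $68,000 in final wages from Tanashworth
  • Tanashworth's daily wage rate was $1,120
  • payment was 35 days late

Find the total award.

Liquidated damages (equal amount): $68,000
Penalty days: min(35, 30) = 30
Waiting-time penalty: 30 × $1,120 = $33,600
Subtotal: $68,000 + $68,000 + $33,600 = $169,600
Attorney fees: 30% of $169,600 = $50,880
Total award: $169,600 + $50,880 = $220,480

$220,480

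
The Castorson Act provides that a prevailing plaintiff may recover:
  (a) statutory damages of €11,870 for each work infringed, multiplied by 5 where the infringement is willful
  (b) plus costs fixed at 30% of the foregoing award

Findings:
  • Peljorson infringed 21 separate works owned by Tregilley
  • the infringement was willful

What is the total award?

Statutory damages: 21 × €11,870 = €249,270
Multiplied by 5: 5 × €249,270 = €1,246,350
Costs: 30% of €1,246,350 = €373,905
Award plus costs: €1,246,350 + €373,905 = €1,620,255

€1,620,255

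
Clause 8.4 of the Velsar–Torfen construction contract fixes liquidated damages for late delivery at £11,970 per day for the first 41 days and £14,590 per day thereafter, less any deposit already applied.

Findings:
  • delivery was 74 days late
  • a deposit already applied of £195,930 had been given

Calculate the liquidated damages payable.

First 41 days: 41 × £11,970 = £490,770
Remaining days: (74 − 41) × £14,590 = £481,470
Accrued per-day damages: £490,770 + £481,470 = £972,240
Less deposit already applied: £972,240 − £195,930 = £776,310

£776,310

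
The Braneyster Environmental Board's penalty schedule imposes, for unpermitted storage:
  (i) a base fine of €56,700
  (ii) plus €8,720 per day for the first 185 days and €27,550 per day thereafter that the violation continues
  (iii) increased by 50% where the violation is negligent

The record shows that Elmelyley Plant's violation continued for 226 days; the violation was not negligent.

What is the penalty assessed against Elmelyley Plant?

First 185 days: 185 × €8,720 = €1,613,200
Remaining days: (226 − 185) × €27,550 = €1,129,550
Per-day component: €1,613,200 + €1,129,550 = €2,742,750
Base plus per-day: €56,700 + €2,742,750 = €2,799,450
The violation was not negligent: no 50% increase.

Civil penalty: €2,799,450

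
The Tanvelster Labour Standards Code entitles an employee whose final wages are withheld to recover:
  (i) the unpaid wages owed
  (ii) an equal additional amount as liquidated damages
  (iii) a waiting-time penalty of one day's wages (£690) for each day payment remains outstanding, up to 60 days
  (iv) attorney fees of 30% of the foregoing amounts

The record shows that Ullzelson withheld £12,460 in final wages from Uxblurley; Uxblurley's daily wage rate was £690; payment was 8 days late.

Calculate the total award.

£39,572

Liquidated damages (equal amount): £12,460
Penalty days: min(8, 60) = 8
Waiting-time penalty: 8 × £690 = £5,520
Subtotal: £12,460 + £12,460 + £5,520 = £30,440
Attorney fees: 30% of £30,440 = £9,132
Total award: £30,440 + £9,132 = £39,572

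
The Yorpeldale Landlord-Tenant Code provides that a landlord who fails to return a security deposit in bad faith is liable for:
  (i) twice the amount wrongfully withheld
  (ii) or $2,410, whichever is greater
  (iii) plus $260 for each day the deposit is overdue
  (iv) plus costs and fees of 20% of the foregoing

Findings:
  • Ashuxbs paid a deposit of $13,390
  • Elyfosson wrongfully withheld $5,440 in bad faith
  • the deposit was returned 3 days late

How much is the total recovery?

$13,992

Doubled: 2 × $5,440 = $10,880
Minimum $2,410: $10,880 meets the minimum, no increase.
Late-return penalty: 3 × $260 = $780
Damages plus late penalty: $10,880 + $780 = $11,660
Costs and fees: 20% of $11,660 = $2,332
Total recovery: $11,660 + $2,332 = $13,992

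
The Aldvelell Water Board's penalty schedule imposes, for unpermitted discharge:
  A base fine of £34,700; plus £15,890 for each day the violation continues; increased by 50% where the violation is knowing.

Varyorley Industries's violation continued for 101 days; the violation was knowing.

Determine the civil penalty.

Per-day component: 101 × £15,890 = £1,604,890
Base plus per-day: £34,700 + £1,604,890 = £1,639,590
Enhancement: 50% of £1,639,590 = £819,795
Enhanced fine: £1,639,590 + £819,795 = £2,459,385

£2,459,385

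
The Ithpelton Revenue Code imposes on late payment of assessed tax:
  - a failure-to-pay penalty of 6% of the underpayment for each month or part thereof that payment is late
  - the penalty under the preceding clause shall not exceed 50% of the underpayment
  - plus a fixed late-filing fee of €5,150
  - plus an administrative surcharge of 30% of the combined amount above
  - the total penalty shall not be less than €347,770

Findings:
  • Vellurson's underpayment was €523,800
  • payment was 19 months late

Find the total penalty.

Accrued rate: 6% × 19 = 114%, capped at 50% → 50%
Failure-to-pay penalty: 50% of €523,800 = €261,900
Penalty before surcharge: €261,900 + €5,150 = €267,050
Administrative surcharge: 30% of €267,050 = €80,115
Total penalty: €267,050 + €80,115 = €347,165
Minimum €347,770: €347,165 is below the minimum → €347,770

Penalty: €347,770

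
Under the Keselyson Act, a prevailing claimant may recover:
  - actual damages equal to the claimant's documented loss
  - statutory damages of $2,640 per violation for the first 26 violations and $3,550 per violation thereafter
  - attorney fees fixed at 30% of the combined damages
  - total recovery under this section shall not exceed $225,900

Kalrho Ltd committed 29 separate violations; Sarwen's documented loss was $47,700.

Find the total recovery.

$165,087

First 26 violations: 26 × $2,640 = $68,640
Remaining violations: (29 − 26) × $3,550 = $10,650
Statutory damages: $68,640 + $10,650 = $79,290
Combined damages: $47,700 + $79,290 = $126,990
Attorney fees: 30% of $126,990 = $38,097
Total before cap: $126,990 + $38,097 = $165,087
Cap at $225,900: $165,087 is within the cap, no reduction.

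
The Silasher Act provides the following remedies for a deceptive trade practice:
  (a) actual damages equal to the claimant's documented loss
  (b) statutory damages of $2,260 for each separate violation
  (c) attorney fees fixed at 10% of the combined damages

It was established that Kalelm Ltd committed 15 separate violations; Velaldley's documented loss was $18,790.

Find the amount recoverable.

$57,959

Statutory damages: 15 × $2,260 = $33,900
Combined damages: $18,790 + $33,900 = $52,690
Attorney fees: 10% of $52,690 = $5,269
Total recovery: $52,690 + $5,269 = $57,959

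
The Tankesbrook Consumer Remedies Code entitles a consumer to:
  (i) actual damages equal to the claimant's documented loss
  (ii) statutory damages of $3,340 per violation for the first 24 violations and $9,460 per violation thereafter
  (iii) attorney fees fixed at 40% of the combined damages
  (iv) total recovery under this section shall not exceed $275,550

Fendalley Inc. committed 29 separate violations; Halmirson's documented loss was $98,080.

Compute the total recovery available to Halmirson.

$275,550

First 24 violations: 24 × $3,340 = $80,160
Remaining violations: (29 − 24) × $9,460 = $47,300
Statutory damages: $80,160 + $47,300 = $127,460
Combined damages: $98,080 + $127,460 = $225,540
Attorney fees: 40% of $225,540 = $90,216
Total before cap: $225,540 + $90,216 = $315,756
Cap at $275,550: $315,756 exceeds the cap → $275,550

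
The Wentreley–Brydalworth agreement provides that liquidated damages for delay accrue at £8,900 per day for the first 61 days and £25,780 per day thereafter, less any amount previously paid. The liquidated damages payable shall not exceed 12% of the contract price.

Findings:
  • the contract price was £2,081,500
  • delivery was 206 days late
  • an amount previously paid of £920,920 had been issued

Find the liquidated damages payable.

Liquidated damages: £249,780

First 61 days: 61 × £8,900 = £542,900
Remaining days: (206 − 61) × £25,780 = £3,738,100
Accrued per-day damages: £542,900 + £3,738,100 = £4,281,000
Less amount previously paid: £4,281,000 − £920,920 = £3,360,080
Cap: 12% of £2,081,500 = £249,780
Cap at £249,780: £3,360,080 exceeds the cap → £249,780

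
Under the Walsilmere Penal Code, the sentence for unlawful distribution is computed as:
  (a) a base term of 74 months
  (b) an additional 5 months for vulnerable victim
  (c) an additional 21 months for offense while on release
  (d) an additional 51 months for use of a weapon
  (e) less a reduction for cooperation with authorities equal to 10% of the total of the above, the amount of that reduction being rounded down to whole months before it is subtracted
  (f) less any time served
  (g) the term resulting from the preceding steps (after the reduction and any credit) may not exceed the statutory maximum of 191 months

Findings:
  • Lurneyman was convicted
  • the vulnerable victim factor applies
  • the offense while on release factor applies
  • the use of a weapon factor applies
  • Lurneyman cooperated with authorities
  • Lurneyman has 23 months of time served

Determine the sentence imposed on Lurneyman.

Vulnerable victim enhancement: +5 months
Offense while on release enhancement: +21 months
Use of a weapon enhancement: +51 months
Adjusted term: 74 months + 5 months + 21 months + 51 months = 151 months
Cooperation with authorities reduction: 10% of 151 months = 15 months (rounded down)
After reduction: 151 − 15 = 136 months
Less time served: 136 months − 23 months = 113 months
Cap at 191 months: 113 months is within the cap, no reduction.

113 months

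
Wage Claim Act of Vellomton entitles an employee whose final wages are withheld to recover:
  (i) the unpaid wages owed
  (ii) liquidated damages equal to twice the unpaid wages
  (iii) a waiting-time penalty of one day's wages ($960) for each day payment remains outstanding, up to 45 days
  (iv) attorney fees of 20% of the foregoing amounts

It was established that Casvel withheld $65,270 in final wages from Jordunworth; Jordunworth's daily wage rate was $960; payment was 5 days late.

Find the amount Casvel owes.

Doubled: 2 × $65,270 = $130,540
Penalty days: min(5, 45) = 5
Waiting-time penalty: 5 × $960 = $4,800
Subtotal: $65,270 + $130,540 + $4,800 = $200,610
Attorney fees: 20% of $200,610 = $40,122
Total award: $200,610 + $40,122 = $240,732

$240,732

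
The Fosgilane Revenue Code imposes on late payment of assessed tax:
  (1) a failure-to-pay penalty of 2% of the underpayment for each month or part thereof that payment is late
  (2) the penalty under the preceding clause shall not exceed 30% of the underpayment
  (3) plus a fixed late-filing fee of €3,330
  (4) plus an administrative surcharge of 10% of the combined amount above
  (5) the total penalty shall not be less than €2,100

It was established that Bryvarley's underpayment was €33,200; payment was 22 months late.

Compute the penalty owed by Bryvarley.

Accrued rate: 2% × 22 = 44%, capped at 30% → 30%
Failure-to-pay penalty: 30% of €33,200 = €9,960
Penalty before surcharge: €9,960 + €3,330 = €13,290
Administrative surcharge: 10% of €13,290 = €1,329
Total penalty: €13,290 + €1,329 = €14,619
Minimum €2,100: €14,619 meets the minimum, no increase.

€14,619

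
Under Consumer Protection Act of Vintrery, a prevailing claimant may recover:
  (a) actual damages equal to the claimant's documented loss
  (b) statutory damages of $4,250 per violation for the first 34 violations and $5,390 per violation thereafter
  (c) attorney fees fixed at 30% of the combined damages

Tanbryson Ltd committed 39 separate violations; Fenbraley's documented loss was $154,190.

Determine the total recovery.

$423,332

First 34 violations: 34 × $4,250 = $144,500
Remaining violations: (39 − 34) × $5,390 = $26,950
Statutory damages: $144,500 + $26,950 = $171,450
Combined damages: $154,190 + $171,450 = $325,640
Attorney fees: 30% of $325,640 = $97,692
Total recovery: $325,640 + $97,692 = $423,332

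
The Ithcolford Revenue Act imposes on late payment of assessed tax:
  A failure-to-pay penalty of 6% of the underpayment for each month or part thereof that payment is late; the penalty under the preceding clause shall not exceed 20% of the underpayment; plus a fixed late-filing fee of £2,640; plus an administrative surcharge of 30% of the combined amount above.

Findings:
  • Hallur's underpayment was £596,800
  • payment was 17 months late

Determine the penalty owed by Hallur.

Penalty: £158,600

Accrued rate: 6% × 17 = 102%, capped at 20% → 20%
Failure-to-pay penalty: 20% of £596,800 = £119,360
Penalty before surcharge: £119,360 + £2,640 = £122,000
Administrative surcharge: 30% of £122,000 = £36,600
Total penalty: £122,000 + £36,600 = £158,600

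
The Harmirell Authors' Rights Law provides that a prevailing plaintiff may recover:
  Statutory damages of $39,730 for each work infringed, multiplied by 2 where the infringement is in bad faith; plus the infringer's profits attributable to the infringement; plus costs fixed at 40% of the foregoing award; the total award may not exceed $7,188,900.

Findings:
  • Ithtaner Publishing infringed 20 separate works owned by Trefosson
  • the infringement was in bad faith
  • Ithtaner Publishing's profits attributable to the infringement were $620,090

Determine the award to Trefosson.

Statutory damages: 20 × $39,730 = $794,600
Doubled: 2 × $794,600 = $1,589,200
Combined award: $1,589,200 + $620,090 = $2,209,290
Costs: 40% of $2,209,290 = $883,716
Award plus costs: $2,209,290 + $883,716 = $3,093,006
Cap at $7,188,900: $3,093,006 is within the cap, no reduction.

$3,093,006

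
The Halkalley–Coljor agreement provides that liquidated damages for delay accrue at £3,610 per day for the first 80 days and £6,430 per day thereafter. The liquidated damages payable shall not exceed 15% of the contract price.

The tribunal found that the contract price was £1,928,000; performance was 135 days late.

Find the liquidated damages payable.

First 80 days: 80 × £3,610 = £288,800
Remaining days: (135 − 80) × £6,430 = £353,650
Accrued per-day damages: £288,800 + £353,650 = £642,450
Cap: 15% of £1,928,000 = £289,200
Cap at £289,200: £642,450 exceeds the cap → £289,200

£289,200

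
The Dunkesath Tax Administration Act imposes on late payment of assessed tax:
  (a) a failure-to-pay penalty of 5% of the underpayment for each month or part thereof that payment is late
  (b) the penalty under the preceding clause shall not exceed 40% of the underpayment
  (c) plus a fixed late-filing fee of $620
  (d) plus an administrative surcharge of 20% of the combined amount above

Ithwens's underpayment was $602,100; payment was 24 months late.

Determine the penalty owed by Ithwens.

Accrued rate: 5% × 24 = 120%, capped at 40% → 40%
Failure-to-pay penalty: 40% of $602,100 = $240,840
Penalty before surcharge: $240,840 + $620 = $241,460
Administrative surcharge: 20% of $241,460 = $48,292
Total penalty: $241,460 + $48,292 = $289,752

Penalty: $289,752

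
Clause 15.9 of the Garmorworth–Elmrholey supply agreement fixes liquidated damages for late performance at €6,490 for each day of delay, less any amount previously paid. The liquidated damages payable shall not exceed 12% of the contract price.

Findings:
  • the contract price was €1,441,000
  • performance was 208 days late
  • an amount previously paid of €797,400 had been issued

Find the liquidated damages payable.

Per-day damages: 208 × €6,490 = €1,349,920
Less amount previously paid: €1,349,920 − €797,400 = €552,520
Cap: 12% of €1,441,000 = €172,920
Cap at €172,920: €552,520 exceeds the cap → €172,920

Liquidated damages: €172,920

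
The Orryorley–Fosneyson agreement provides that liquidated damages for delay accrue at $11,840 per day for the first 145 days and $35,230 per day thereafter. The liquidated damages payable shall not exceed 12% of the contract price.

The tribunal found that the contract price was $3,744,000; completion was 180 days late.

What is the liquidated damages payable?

First 145 days: 145 × $11,840 = $1,716,800
Remaining days: (180 − 145) × $35,230 = $1,233,050
Accrued per-day damages: $1,716,800 + $1,233,050 = $2,949,850
Cap: 12% of $3,744,000 = $449,280
Cap at $449,280: $2,949,850 exceeds the cap → $449,280

Liquidated damages: $449,280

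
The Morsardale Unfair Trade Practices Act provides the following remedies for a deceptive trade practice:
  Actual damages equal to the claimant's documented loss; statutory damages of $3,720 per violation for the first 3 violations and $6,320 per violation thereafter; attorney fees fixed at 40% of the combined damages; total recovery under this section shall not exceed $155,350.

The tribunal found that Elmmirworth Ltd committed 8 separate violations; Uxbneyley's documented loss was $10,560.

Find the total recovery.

$74,648

First 3 violations: 3 × $3,720 = $11,160
Remaining violations: (8 − 3) × $6,320 = $31,600
Statutory damages: $11,160 + $31,600 = $42,760
Combined damages: $10,560 + $42,760 = $53,320
Attorney fees: 40% of $53,320 = $21,328
Total before cap: $53,320 + $21,328 = $74,648
Cap at $155,350: $74,648 is within the cap, no reduction.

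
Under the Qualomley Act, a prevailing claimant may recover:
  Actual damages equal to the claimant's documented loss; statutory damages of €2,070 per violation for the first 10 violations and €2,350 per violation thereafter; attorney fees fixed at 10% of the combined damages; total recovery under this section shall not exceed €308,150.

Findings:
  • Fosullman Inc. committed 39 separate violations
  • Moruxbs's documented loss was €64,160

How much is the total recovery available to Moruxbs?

€168,311

First 10 violations: 10 × €2,070 = €20,700
Remaining violations: (39 − 10) × €2,350 = €68,150
Statutory damages: €20,700 + €68,150 = €88,850
Combined damages: €64,160 + €88,850 = €153,010
Attorney fees: 10% of €153,010 = €15,301
Total before cap: €153,010 + €15,301 = €168,311
Cap at €308,150: €168,311 is within the cap, no reduction.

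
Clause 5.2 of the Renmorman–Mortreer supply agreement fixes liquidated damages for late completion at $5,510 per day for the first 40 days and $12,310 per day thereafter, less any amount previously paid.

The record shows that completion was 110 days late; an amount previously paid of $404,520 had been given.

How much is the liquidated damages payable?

$677,580

First 40 days: 40 × $5,510 = $220,400
Remaining days: (110 − 40) × $12,310 = $861,700
Accrued per-day damages: $220,400 + $861,700 = $1,082,100
Less amount previously paid: $1,082,100 − $404,520 = $677,580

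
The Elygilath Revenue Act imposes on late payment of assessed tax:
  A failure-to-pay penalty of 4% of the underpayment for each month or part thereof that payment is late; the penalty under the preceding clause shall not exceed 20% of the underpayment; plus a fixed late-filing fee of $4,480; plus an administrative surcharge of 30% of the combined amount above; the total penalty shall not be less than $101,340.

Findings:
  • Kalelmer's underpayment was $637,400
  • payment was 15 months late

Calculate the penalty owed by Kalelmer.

Accrued rate: 4% × 15 = 60%, capped at 20% → 20%
Failure-to-pay penalty: 20% of $637,400 = $127,480
Penalty before surcharge: $127,480 + $4,480 = $131,960
Administrative surcharge: 30% of $131,960 = $39,588
Total penalty: $131,960 + $39,588 = $171,548
Minimum $101,340: $171,548 meets the minimum, no increase.

$171,548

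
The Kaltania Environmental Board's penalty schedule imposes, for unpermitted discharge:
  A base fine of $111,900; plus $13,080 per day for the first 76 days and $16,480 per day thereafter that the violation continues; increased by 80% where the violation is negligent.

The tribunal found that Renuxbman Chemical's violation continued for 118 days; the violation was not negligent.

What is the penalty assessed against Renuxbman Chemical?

$1,798,140

First 76 days: 76 × $13,080 = $994,080
Remaining days: (118 − 76) × $16,480 = $692,160
Per-day component: $994,080 + $692,160 = $1,686,240
Base plus per-day: $111,900 + $1,686,240 = $1,798,140
The violation was not negligent: no 80% increase.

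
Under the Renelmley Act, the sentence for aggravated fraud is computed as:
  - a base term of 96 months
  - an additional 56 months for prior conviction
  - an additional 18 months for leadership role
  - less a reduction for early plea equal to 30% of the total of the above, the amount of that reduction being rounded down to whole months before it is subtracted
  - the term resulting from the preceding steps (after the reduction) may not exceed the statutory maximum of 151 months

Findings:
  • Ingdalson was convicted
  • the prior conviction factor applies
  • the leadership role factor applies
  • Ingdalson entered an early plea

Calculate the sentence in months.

Sentence: 119 months

Prior conviction enhancement: +56 months
Leadership role enhancement: +18 months
Adjusted term: 96 months + 56 months + 18 months = 170 months
Early plea reduction: 30% of 170 months = 51 months (rounded down)
After reduction: 170 − 51 = 119 months
Cap at 151 months: 119 months is within the cap, no reduction.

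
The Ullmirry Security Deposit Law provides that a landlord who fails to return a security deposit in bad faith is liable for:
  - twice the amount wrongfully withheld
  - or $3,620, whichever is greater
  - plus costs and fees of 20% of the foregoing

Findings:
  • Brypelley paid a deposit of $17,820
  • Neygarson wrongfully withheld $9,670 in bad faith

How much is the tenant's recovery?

Recovery: $23,208

Doubled: 2 × $9,670 = $19,340
Minimum $3,620: $19,340 meets the minimum, no increase.
Costs and fees: 20% of $19,340 = $3,868
Total recovery: $19,340 + $3,868 = $23,208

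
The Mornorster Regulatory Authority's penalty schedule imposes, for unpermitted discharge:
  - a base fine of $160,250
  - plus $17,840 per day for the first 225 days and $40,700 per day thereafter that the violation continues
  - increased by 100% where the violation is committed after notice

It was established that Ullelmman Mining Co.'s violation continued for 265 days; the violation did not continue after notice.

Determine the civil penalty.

$5,802,250

First 225 days: 225 × $17,840 = $4,014,000
Remaining days: (265 − 225) × $40,700 = $1,628,000
Per-day component: $4,014,000 + $1,628,000 = $5,642,000
Base plus per-day: $160,250 + $5,642,000 = $5,802,250
The violation did not continue after notice: no 100% increase.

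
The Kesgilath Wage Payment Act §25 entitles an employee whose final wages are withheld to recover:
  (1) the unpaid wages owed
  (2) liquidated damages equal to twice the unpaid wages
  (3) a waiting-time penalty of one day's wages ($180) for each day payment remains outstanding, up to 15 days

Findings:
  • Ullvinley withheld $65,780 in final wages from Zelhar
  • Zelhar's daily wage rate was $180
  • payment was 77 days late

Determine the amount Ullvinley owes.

Doubled: 2 × $65,780 = $131,560
Penalty days: min(77, 15) = 15
Waiting-time penalty: 15 × $180 = $2,700
Total award: $65,780 + $131,560 + $2,700 = $200,040

$200,040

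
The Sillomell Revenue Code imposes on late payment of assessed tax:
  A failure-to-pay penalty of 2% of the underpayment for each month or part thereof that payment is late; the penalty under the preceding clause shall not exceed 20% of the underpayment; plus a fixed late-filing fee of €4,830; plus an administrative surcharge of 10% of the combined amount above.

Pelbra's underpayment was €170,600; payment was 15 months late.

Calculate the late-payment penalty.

€42,845

Accrued rate: 2% × 15 = 30%, capped at 20% → 20%
Failure-to-pay penalty: 20% of €170,600 = €34,120
Penalty before surcharge: €34,120 + €4,830 = €38,950
Administrative surcharge: 10% of €38,950 = €3,895
Total penalty: €38,950 + €3,895 = €42,845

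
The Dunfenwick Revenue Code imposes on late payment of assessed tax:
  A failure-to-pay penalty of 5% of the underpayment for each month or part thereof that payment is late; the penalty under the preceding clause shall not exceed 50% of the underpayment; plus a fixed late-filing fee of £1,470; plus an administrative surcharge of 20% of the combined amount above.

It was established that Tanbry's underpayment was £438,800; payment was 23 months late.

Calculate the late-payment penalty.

Accrued rate: 5% × 23 = 115%, capped at 50% → 50%
Failure-to-pay penalty: 50% of £438,800 = £219,400
Penalty before surcharge: £219,400 + £1,470 = £220,870
Administrative surcharge: 20% of £220,870 = £44,174
Total penalty: £220,870 + £44,174 = £265,044

£265,044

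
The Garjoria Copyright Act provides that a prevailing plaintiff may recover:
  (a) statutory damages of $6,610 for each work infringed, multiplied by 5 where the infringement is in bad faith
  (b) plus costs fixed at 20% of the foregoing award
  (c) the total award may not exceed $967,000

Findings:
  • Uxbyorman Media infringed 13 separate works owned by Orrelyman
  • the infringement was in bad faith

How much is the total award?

$515,580

Statutory damages: 13 × $6,610 = $85,930
Multiplied by 5: 5 × $85,930 = $429,650
Costs: 20% of $429,650 = $85,930
Award plus costs: $429,650 + $85,930 = $515,580
Cap at $967,000: $515,580 is within the cap, no reduction.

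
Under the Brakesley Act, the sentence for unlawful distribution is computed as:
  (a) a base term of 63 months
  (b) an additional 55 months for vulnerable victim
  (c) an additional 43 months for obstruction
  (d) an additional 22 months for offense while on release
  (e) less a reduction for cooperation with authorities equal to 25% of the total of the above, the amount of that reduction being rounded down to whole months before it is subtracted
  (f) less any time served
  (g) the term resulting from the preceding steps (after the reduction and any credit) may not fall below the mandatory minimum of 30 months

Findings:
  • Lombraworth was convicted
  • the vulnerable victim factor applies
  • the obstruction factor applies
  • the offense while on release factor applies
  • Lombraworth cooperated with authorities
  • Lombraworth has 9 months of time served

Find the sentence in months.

Vulnerable victim enhancement: +55 months
Obstruction enhancement: +43 months
Offense while on release enhancement: +22 months
Adjusted term: 63 months + 55 months + 43 months + 22 months = 183 months
Cooperation with authorities reduction: 25% of 183 months = 45 months (rounded down)
After reduction: 183 − 45 = 138 months
Less time served: 138 months − 9 months = 129 months
Minimum 30 months: 129 months meets the minimum, no increase.

129 months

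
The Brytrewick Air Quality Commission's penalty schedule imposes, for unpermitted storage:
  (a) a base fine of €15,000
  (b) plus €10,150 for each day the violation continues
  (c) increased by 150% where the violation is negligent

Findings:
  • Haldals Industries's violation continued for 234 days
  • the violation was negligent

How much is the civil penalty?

Per-day component: 234 × €10,150 = €2,375,100
Base plus per-day: €15,000 + €2,375,100 = €2,390,100
Enhancement: 150% of €2,390,100 = €3,585,150
Enhanced fine: €2,390,100 + €3,585,150 = €5,975,250

Civil penalty: €5,975,250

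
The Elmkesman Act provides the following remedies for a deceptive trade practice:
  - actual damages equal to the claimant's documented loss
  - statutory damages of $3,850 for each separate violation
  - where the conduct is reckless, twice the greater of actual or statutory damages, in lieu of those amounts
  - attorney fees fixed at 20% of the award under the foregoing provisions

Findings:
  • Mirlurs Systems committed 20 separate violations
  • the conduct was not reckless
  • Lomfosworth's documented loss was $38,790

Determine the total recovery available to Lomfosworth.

Statutory damages: 20 × $3,850 = $77,000
Conduct not reckless: the in-lieu enhancement does not apply.
Actual plus statutory damages: $38,790 + $77,000 = $115,790
Attorney fees: 20% of $115,790 = $23,158
Total recovery: $115,790 + $23,158 = $138,948

$138,948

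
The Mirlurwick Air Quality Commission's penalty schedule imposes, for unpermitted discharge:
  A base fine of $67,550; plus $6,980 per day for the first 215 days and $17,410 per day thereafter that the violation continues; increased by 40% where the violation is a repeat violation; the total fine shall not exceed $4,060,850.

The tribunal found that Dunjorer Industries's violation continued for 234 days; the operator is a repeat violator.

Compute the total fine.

First 215 days: 215 × $6,980 = $1,500,700
Remaining days: (234 − 215) × $17,410 = $330,790
Per-day component: $1,500,700 + $330,790 = $1,831,490
Base plus per-day: $67,550 + $1,831,490 = $1,899,040
Enhancement: 40% of $1,899,040 = $759,616
Enhanced fine: $1,899,040 + $759,616 = $2,658,656
Cap at $4,060,850: $2,658,656 is within the cap, no reduction.

$2,658,656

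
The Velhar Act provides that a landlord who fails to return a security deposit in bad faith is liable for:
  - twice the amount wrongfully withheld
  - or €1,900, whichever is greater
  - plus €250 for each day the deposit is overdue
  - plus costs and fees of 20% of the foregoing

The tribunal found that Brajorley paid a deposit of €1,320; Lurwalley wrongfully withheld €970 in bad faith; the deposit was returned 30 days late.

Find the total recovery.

€11,328

Doubled: 2 × €970 = €1,940
Minimum €1,900: €1,940 meets the minimum, no increase.
Late-return penalty: 30 × €250 = €7,500
Damages plus late penalty: €1,940 + €7,500 = €9,440
Costs and fees: 20% of €9,440 = €1,888
Total recovery: €9,440 + €1,888 = €11,328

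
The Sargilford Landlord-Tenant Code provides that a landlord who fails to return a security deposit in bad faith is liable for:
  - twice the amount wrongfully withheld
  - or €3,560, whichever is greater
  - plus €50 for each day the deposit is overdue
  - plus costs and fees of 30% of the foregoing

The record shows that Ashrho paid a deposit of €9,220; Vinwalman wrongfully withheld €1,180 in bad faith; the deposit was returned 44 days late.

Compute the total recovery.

Doubled: 2 × €1,180 = €2,360
Minimum €3,560: €2,360 is below the minimum → €3,560
Late-return penalty: 44 × €50 = €2,200
Damages plus late penalty: €3,560 + €2,200 = €5,760
Costs and fees: 30% of €5,760 = €1,728
Total recovery: €5,760 + €1,728 = €7,488

€7,488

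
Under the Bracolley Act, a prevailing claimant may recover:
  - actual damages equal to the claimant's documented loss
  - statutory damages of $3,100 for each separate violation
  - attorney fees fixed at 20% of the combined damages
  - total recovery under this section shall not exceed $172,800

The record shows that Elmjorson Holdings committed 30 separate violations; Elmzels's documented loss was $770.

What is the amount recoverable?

Statutory damages: 30 × $3,100 = $93,000
Combined damages: $770 + $93,000 = $93,770
Attorney fees: 20% of $93,770 = $18,754
Total before cap: $93,770 + $18,754 = $112,524
Cap at $172,800: $112,524 is within the cap, no reduction.

$112,524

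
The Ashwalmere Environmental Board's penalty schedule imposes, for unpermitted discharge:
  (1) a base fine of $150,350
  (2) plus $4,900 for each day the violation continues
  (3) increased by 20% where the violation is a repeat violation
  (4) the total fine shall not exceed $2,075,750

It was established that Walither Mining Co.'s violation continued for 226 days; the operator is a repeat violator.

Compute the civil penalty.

$1,509,300

Per-day component: 226 × $4,900 = $1,107,400
Base plus per-day: $150,350 + $1,107,400 = $1,257,750
Enhancement: 20% of $1,257,750 = $251,550
Enhanced fine: $1,257,750 + $251,550 = $1,509,300
Cap at $2,075,750: $1,509,300 is within the cap, no reduction.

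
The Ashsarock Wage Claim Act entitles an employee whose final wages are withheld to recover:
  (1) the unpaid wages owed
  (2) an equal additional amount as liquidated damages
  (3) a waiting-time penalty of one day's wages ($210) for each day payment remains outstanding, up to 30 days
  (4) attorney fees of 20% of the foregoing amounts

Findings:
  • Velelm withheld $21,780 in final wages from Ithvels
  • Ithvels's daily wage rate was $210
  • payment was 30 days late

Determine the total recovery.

$59,832

Liquidated damages (equal amount): $21,780
Penalty days: min(30, 30) = 30
Waiting-time penalty: 30 × $210 = $6,300
Subtotal: $21,780 + $21,780 + $6,300 = $49,860
Attorney fees: 20% of $49,860 = $9,972
Total award: $49,860 + $9,972 = $59,832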